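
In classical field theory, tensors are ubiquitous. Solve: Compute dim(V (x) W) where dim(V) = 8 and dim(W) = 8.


The dimension of a tensor product is the product of dimensions.
dim(V) = 8, dim(W) = 8
dim(V (x) W) = 8 * 8 = 64

64


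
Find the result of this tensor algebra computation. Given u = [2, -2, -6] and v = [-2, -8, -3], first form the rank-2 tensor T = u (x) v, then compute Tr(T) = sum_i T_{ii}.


The outer product gives T_{ij} = u_i v_j.
The trace (contraction) is Tr(T) = sum_i T_{ii} = sum_i u_i v_i.
Diagonal entries:
T_{11} = u_1 * v_1 = 2 * -2 = -4
T_{22} = u_2 * v_2 = -2 * -8 = 16
T_{33} = u_3 * v_3 = -6 * -3 = 18
Tr(T) = -4 + 16 + 18 = 30

30


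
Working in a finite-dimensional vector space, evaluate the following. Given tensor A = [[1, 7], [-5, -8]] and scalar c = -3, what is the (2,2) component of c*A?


Scalar multiplication: (cA)_{ij} = c * A_{ij}.
c = -3
A_{22} = -8
(cA)_{22} = -3 * -8 = 24

24


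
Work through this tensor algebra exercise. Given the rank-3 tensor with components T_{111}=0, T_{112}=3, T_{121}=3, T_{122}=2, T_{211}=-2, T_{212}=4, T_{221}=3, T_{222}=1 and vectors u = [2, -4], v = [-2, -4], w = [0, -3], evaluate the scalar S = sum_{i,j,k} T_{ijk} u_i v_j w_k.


S = sum over i,j,k of T_{ijk} u_i v_j w_k. Expanding all 8 terms:
T_{111}*u_1*v_1*w_1 = 0*2*-2*0 = 0  (running total: 0)
T_{112}*u_1*v_1*w_2 = 3*2*-2*-3 = 36  (running total: 36)
T_{121}*u_1*v_2*w_1 = 3*2*-4*0 = 0  (running total: 36)
T_{122}*u_1*v_2*w_2 = 2*2*-4*-3 = 48  (running total: 84)
T_{211}*u_2*v_1*w_1 = -2*-4*-2*0 = 0  (running total: 84)
T_{212}*u_2*v_1*w_2 = 4*-4*-2*-3 = -96  (running total: -12)
T_{221}*u_2*v_2*w_1 = 3*-4*-4*0 = 0  (running total: -12)
T_{222}*u_2*v_2*w_2 = 1*-4*-4*-3 = -48  (running total: -60)
S = -60

-60


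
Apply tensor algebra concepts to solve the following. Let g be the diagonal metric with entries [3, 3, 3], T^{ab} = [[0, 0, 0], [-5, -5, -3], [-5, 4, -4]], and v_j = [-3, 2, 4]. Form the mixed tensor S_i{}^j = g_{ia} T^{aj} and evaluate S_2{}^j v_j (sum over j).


Step 1: lower the first index. For a diagonal metric, g_{ia} T^{aj} = g_{ii} T^{ij} (no sum on i).
g_{22} = 3
S_2{}^1 = 3 * T^{21} = 3 * -5 = -15
S_2{}^2 = 3 * T^{22} = 3 * -5 = -15
S_2{}^3 = 3 * T^{23} = 3 * -3 = -9
Step 2: contract S_2{}^j with v_j.
S_2{}^1 * v_1 = -15 * -3 = 45
S_2{}^2 * v_2 = -15 * 2 = -30
S_2{}^3 * v_3 = -9 * 4 = -36
Result = 45 + -30 + -36 = -21

-21


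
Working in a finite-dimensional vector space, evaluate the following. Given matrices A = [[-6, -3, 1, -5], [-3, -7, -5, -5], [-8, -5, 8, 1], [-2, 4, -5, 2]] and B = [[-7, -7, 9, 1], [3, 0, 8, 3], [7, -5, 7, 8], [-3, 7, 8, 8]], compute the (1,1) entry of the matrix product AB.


(AB)_{ij} = sum_k A_{ik} B_{kj}.
For i=1, j=1:
A_{11} * B_{11} = -6 * -7 = 42
A_{12} * B_{21} = -3 * 3 = -9
A_{13} * B_{31} = 1 * 7 = 7
A_{14} * B_{41} = -5 * -3 = 15
Sum = 42 + -9 + 7 + 15 = 55

55


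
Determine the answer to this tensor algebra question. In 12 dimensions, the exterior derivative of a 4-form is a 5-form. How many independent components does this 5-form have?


The exterior derivative of a p-form is a (p+1)-form.
Its number of independent components is C(n, p+1).
n = 12, p+1 = 5
C(12, 5) = 792

792


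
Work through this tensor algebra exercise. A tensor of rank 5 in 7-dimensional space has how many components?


The number of components of a rank-r tensor in d dimensions is d^r.
Here d = 7 and r = 5.
7^5 = 16807

16807


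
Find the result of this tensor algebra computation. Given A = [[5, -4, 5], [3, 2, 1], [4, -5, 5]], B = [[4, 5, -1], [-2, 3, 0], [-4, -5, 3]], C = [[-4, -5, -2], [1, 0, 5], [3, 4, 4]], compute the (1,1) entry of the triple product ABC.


(ABC)_{11} = sum_m (AB)_{1m} C_{m1}. First compute row 1 of AB.
(AB)_{11} = 5*4 + -4*-2 + 5*-4 = 8
(AB)_{12} = 5*5 + -4*3 + 5*-5 = -12
(AB)_{13} = 5*-1 + -4*0 + 5*3 = 10
Now contract with column 1 of C:
(AB)_{11} * C_{11} = 8 * -4 = -32
(AB)_{12} * C_{21} = -12 * 1 = -12
(AB)_{13} * C_{31} = 10 * 3 = 30
(ABC)_{11} = -32 + -12 + 30 = -14

-14


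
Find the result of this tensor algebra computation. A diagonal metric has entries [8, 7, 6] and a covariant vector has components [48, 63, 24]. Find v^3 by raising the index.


To raise an index with a diagonal metric: v^i = v_i / g_{ii}.
For index 3: v_3 = 24, g_{33} = 6
v^3 = 24 / 6 = 4

4


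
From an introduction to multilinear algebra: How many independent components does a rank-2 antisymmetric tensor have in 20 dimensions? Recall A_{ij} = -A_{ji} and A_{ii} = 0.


An antisymmetric rank-2 tensor satisfies A_{ij} = -A_{ji}, so diagonal entries are zero.
The independent components are the upper-triangular entries: C(n, 2) = n(n-1)/2.
n = 20
C(20, 2) = 20 * 19 / 2 = 380 / 2 = 190

190


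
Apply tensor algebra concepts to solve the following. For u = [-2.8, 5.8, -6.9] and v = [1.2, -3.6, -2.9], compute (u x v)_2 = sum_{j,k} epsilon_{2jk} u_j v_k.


(u x v)_2 = sum_{j,k} epsilon_{2jk} u_j v_k. Only permutations of (1,2,3) contribute; the two non-zero terms are:
eps_{213} u_1 v_3 = -1 * -2.8 * -2.9 = -8.12
eps_{231} u_3 v_1 = 1 * -6.9 * 1.2 = -8.28
(u x v)_2 = -16.4

-16.4


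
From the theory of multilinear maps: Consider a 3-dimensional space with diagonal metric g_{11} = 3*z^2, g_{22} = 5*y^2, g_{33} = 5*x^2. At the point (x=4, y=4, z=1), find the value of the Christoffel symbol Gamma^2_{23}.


For a diagonal metric, Gamma^k_{ij} = (1/2) g^{kk} (dg_{ik}/dx_j + dg_{jk}/dx_i - dg_{ij}/dx_k).
The metric is diagonal, so g_{ab} = 0 for a != b.
At the given point: g_{11} = 3, g_{22} = 80, g_{33} = 80
g^{22} = 1/80
dg_{22}/dx_3 = dg_{22}/dx_3 = 0
dg_{32}/dx_2 = 0 (off-diagonal)
dg_{23}/dx_2 = 0 (off-diagonal)
Numerator = 0 + 0 - 0 = 0
Gamma^2_{23} = 0 / (2 * 80) = 0

0


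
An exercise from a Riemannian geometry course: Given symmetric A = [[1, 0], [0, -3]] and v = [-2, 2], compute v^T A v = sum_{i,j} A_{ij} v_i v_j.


First compute Av:
(Av)_1 = 1*-2 + 0*2 = -2
(Av)_2 = 0*-2 + -3*2 = -6
Av = [-2, -6]
Then v^T (Av) = -2*-2 + 2*-6
= 4 + -12 = -8

-8


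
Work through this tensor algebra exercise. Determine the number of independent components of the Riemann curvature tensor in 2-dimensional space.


The Riemann tensor in d dimensions has d^2(d^2 - 1)/12 independent components.
d = 2, so d^2 = 4
d^2 - 1 = 3
d^2(d^2 - 1) = 4 * 3 = 12
Divide by 12: 12 / 12 = 1

1


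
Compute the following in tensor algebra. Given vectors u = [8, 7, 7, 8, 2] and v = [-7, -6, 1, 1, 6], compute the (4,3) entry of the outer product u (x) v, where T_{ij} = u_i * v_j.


The outer product entry T_{ij} = u_i * v_j.
We need i=4, j=3.
u_4 = 8, v_3 = 1
T_{4,3} = 8 * 1 = 8

8


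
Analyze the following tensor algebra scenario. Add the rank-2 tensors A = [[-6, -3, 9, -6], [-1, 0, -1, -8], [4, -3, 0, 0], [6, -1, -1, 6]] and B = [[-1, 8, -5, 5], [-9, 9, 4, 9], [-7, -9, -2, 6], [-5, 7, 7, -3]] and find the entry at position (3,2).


Tensor addition is component-wise: (A + B)_{ij} = A_{ij} + B_{ij}.
A_{32} = -3
B_{32} = -9
(A + B)_{32} = -3 + -9 = -12

-12


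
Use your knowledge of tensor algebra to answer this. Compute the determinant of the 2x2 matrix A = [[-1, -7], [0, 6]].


For a 2x2 matrix [[a, b], [c, d]], det = a*d - b*c.
a = -1, b = -7, c = 0, d = 6
a*d = -1 * 6 = -6
b*c = -7 * 0 = 0
det = -6 - 0 = -6

-6


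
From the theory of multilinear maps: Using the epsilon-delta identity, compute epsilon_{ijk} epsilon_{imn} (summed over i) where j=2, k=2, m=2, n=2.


Using the identity: epsilon_{ijk} epsilon_{imn} = delta_{jm} delta_{kn} - delta_{jn} delta_{km}.
delta_{22} = 1
delta_{22} = 1
delta_{22} = 1
delta_{22} = 1
Result = 1 * 1 - 1 * 1 = 1 - 1 = 0

0


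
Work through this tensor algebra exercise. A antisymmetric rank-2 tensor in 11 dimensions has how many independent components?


A antisymmetric rank-2 tensor in d dimensions has d(d-1)/2 independent components.
d = 11
d(d-1)/2 = 11 * 10 / 2 = 110 / 2 = 55

55


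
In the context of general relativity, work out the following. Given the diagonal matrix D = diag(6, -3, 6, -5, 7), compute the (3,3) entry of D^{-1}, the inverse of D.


For a diagonal matrix, the inverse has entries (D^{-1})_{ii} = 1/d_{ii}.
The diagonal entries are: d_{11} = 6, d_{22} = -3, d_{33} = 6, d_{44} = -5, d_{55} = 7
We need (D^{-1})_{33} = 1/d_{33} = 1/6 = 1/6

1/6


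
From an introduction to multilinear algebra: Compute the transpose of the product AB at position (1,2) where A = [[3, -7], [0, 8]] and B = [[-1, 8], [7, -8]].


(AB)^T_{ij} = (AB)_{ji} = sum_k A_{jk} B_{ki}.
For i=1, j=2 we need (AB)_{21}:
A_{21} * B_{11} = 0 * -1 = 0
A_{22} * B_{21} = 8 * 7 = 56
Sum = 0 + 56 = 56

56


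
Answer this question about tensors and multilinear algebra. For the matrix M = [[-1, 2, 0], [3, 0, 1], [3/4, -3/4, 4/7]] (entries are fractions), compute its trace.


The trace is the sum of diagonal entries.
Diagonal: M[1,1] = -1, M[2,2] = 0, M[3,3] = 4/7
Tr(M) = -1 + 0 + 4/7
Computing step by step:
After adding M[1,1]: -1
After adding M[2,2]: -1
After adding M[3,3]: -3/7
Tr(M) = -3/7

-3/7


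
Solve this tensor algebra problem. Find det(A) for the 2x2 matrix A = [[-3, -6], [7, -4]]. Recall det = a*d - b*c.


For a 2x2 matrix [[a, b], [c, d]], det = a*d - b*c.
a = -3, b = -6, c = 7, d = -4
a*d = -3 * -4 = 12
b*c = -6 * 7 = -42
det = 12 - -42 = 54

54


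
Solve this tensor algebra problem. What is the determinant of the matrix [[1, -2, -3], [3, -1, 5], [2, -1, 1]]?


Expanding along the first row, det(A) = a11*M_11 - a12*M_12 + a13*M_13, where M_1j is the (1,j) minor.
Minor M_11 = -1*1 - 5*-1 = 4
Minor M_12 = 3*1 - 5*2 = -7
Minor M_13 = 3*-1 - -1*2 = -1
det = 1*(4) - -2*(-7) + -3*(-1)
    = 4 - 14 + 3
    = -7

-7


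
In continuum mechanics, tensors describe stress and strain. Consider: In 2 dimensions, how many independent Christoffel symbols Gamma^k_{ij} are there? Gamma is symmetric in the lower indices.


Christoffel symbols Gamma^k_{ij} are symmetric in i,j, so there are d * d(d+1)/2 independent symbols.
d = 2
d(d+1)/2 = 2 * 3 / 2 = 3
Total = 2 * 3 = 6

6


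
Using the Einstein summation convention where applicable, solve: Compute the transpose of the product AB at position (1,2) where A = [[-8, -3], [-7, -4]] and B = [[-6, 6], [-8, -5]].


(AB)^T_{ij} = (AB)_{ji} = sum_k A_{jk} B_{ki}.
For i=1, j=2 we need (AB)_{21}:
A_{21} * B_{11} = -7 * -6 = 42
A_{22} * B_{21} = -4 * -8 = 32
Sum = 42 + 32 = 74

74


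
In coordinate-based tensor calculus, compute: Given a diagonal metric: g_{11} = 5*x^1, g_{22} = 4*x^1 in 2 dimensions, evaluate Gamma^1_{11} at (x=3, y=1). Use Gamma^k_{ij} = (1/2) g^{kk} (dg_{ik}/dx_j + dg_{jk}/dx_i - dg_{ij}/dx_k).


For a diagonal metric, Gamma^k_{ij} = (1/2) g^{kk} (dg_{ik}/dx_j + dg_{jk}/dx_i - dg_{ij}/dx_k).
The metric is diagonal, so g_{ab} = 0 for a != b.
At the given point: g_{11} = 15, g_{22} = 12
g^{11} = 1/15
dg_{11}/dx_1 = dg_{11}/dx_1 = 5
dg_{11}/dx_1 = dg_{11}/dx_1 = 5
dg_{11}/dx_1 = dg_{11}/dx_1 = 5
Numerator = 5 + 5 - 5 = 5
Gamma^1_{11} = 5 / (2 * 15) = 1/6

1/6


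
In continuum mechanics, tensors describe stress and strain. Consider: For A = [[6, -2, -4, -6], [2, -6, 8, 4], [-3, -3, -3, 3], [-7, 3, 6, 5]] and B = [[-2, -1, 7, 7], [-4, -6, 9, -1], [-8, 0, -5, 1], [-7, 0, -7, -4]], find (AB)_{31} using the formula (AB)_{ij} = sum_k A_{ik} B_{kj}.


(AB)_{ij} = sum_k A_{ik} B_{kj}.
For i=3, j=1:
A_{31} * B_{11} = -3 * -2 = 6
A_{32} * B_{21} = -3 * -4 = 12
A_{33} * B_{31} = -3 * -8 = 24
A_{34} * B_{41} = 3 * -7 = -21
Sum = 6 + 12 + 24 + -21 = 21

21


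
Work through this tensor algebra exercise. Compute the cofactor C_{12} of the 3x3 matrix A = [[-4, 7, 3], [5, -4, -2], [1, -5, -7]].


To find cofactor C_{12}, delete row 1 and column 2.
The resulting 2x2 submatrix is: [[5, -2], [1, -7]]
Minor M_{12} = 5*-7 - -2*1
  = -35 - -2 = -33
Sign = (-1)^(1+2) = (-1)^3 = -1
Cofactor C_{12} = -1 * -33 = 33

33


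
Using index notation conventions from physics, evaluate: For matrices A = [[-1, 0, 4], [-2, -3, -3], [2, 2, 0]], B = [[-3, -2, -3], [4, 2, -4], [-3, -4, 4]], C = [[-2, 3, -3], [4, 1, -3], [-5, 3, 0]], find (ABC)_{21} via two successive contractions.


(ABC)_{21} = sum_m (AB)_{2m} C_{m1}. First compute row 2 of AB.
(AB)_{21} = -2*-3 + -3*4 + -3*-3 = 3
(AB)_{22} = -2*-2 + -3*2 + -3*-4 = 10
(AB)_{23} = -2*-3 + -3*-4 + -3*4 = 6
Now contract with column 1 of C:
(AB)_{21} * C_{11} = 3 * -2 = -6
(AB)_{22} * C_{21} = 10 * 4 = 40
(AB)_{23} * C_{31} = 6 * -5 = -30
(ABC)_{21} = -6 + 40 + -30 = 4

4


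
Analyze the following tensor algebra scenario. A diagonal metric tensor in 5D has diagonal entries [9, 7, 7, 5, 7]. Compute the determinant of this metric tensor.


For a diagonal metric, the determinant is the product of diagonal entries.
Diagonal entries: 9, 7, 7, 5, 7
det(g) = 9 * 7 * 7 * 5 * 7 = 15435

15435


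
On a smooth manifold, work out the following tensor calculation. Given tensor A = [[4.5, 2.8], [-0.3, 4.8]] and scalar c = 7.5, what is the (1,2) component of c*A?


Scalar multiplication: (cA)_{ij} = c * A_{ij}.
c = 7.5
A_{12} = 2.8
(cA)_{12} = 7.5 * 2.8 = 21

21


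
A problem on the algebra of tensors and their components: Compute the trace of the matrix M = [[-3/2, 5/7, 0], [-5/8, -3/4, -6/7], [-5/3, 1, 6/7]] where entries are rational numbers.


The trace is the sum of diagonal entries.
Diagonal: M[1,1] = -3/2, M[2,2] = -3/4, M[3,3] = 6/7
Tr(M) = -3/2 + -3/4 + 6/7
Computing step by step:
After adding M[1,1]: -3/2
After adding M[2,2]: -9/4
After adding M[3,3]: -39/28
Tr(M) = -39/28

-39/28


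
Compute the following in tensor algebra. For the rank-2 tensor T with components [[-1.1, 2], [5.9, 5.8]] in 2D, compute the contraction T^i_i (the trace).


The contraction (trace) of a rank-2 tensor is the sum of its diagonal elements.
Diagonal entries: A[1,1] = -1.1, A[2,2] = 5.8
Tr(A) = -1.1 + 5.8 = 4.7

4.7


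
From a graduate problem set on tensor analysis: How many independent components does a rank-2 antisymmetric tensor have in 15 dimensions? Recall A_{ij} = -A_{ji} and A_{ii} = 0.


An antisymmetric rank-2 tensor satisfies A_{ij} = -A_{ji}, so diagonal entries are zero.
The independent components are the upper-triangular entries: C(n, 2) = n(n-1)/2.
n = 15
C(15, 2) = 15 * 14 / 2 = 210 / 2 = 105

105


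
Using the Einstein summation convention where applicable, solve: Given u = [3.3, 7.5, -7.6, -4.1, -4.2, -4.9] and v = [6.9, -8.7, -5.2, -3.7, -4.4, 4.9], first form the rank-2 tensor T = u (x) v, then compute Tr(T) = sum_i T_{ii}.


The outer product gives T_{ij} = u_i v_j.
The trace (contraction) is Tr(T) = sum_i T_{ii} = sum_i u_i v_i.
Diagonal entries:
T_{11} = u_1 * v_1 = 3.3 * 6.9 = 22.77
T_{22} = u_2 * v_2 = 7.5 * -8.7 = -65.25
T_{33} = u_3 * v_3 = -7.6 * -5.2 = 39.52
T_{44} = u_4 * v_4 = -4.1 * -3.7 = 15.17
T_{55} = u_5 * v_5 = -4.2 * -4.4 = 18.48
T_{66} = u_6 * v_6 = -4.9 * 4.9 = -24.01
Tr(T) = 22.77 + -65.25 + 39.52 + 15.17 + 18.48 + -24.01 = 6.68

6.68


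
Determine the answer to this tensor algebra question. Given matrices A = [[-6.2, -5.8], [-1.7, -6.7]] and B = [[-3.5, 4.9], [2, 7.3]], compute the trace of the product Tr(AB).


Tr(AB) = sum_i (AB)_{ii} where (AB)_{ii} = sum_k A_{ik} B_{ki}.
(AB)_{11} = -6.2*-3.5 + -5.8*2 = 10.1
(AB)_{22} = -1.7*4.9 + -6.7*7.3 = -57.24
Tr(AB) = 10.1 + -57.24 = -47.14

-47.14


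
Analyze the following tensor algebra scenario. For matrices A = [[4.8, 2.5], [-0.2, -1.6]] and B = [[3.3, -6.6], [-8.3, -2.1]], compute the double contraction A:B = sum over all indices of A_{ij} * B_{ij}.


A:B = sum over all i,j of A_{ij} * B_{ij}.
Row 1: 4.8*3.3=15.84, 2.5*-6.6=-16.5 => row sum = -0.66
Row 2: -0.2*-8.3=1.66, -1.6*-2.1=3.36 => row sum = 5.02
Total = -0.66 + 5.02 = 4.36

4.36


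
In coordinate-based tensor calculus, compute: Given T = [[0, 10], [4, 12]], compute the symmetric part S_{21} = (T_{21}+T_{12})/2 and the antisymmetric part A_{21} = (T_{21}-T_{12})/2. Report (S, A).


T_{21} = 4
T_{12} = 10
S_{21} = (4 + 10)/2 = 14/2 = 7
A_{21} = (4 - 10)/2 = -6/2 = -3
Check: S + A = 7 + -3 = 4 = T_{21}.

(7, -3)


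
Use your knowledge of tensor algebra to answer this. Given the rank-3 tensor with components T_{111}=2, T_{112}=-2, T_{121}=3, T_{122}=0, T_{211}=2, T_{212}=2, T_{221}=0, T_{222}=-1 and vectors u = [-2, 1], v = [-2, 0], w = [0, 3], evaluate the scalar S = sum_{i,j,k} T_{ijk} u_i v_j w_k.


S = sum over i,j,k of T_{ijk} u_i v_j w_k. Expanding all 8 terms:
T_{111}*u_1*v_1*w_1 = 2*-2*-2*0 = 0  (running total: 0)
T_{112}*u_1*v_1*w_2 = -2*-2*-2*3 = -24  (running total: -24)
T_{121}*u_1*v_2*w_1 = 3*-2*0*0 = 0  (running total: -24)
T_{122}*u_1*v_2*w_2 = 0*-2*0*3 = 0  (running total: -24)
T_{211}*u_2*v_1*w_1 = 2*1*-2*0 = 0  (running total: -24)
T_{212}*u_2*v_1*w_2 = 2*1*-2*3 = -12  (running total: -36)
T_{221}*u_2*v_2*w_1 = 0*1*0*0 = 0  (running total: -36)
T_{222}*u_2*v_2*w_2 = -1*1*0*3 = 0  (running total: -36)
S = -36

-36


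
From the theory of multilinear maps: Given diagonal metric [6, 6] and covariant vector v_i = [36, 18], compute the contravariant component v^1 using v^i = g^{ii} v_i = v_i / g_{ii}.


To raise an index with a diagonal metric: v^i = v_i / g_{ii}.
For index 1: v_1 = 36, g_{11} = 6
v^1 = 36 / 6 = 6

6


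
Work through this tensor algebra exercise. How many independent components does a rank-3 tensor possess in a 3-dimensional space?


The number of components of a rank-r tensor in d dimensions is d^r.
Here d = 3 and r = 3.
3^3 = 27

27


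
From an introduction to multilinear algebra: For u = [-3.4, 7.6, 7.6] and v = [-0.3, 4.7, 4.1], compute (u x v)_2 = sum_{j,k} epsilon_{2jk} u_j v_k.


(u x v)_2 = sum_{j,k} epsilon_{2jk} u_j v_k. Only permutations of (1,2,3) contribute; the two non-zero terms are:
eps_{213} u_1 v_3 = -1 * -3.4 * 4.1 = 13.94
eps_{231} u_3 v_1 = 1 * 7.6 * -0.3 = -2.28
(u x v)_2 = 11.66

11.66


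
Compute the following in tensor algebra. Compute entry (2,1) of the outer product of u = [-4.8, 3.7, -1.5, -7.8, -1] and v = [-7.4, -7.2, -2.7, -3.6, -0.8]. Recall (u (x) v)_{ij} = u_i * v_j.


The outer product entry T_{ij} = u_i * v_j.
We need i=2, j=1.
u_2 = 3.7, v_1 = -7.4
T_{2,1} = 3.7 * -7.4 = -27.38

-27.38


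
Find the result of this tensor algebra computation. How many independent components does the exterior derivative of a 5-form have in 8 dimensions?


The exterior derivative of a p-form is a (p+1)-form.
Its number of independent components is C(n, p+1).
n = 8, p+1 = 6
C(8, 6) = 28

28


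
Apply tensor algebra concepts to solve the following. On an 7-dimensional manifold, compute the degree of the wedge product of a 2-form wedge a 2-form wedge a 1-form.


The degree of a wedge product is the sum of the degrees of the individual forms.
Degrees: 2, 2, 1
Total degree = 2 + 2 + 1 = 5

5


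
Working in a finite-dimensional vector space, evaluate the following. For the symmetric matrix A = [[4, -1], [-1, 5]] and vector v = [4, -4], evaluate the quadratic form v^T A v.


First compute Av:
(Av)_1 = 4*4 + -1*-4 = 20
(Av)_2 = -1*4 + 5*-4 = -24
Av = [20, -24]
Then v^T (Av) = 4*20 + -4*-24
= 80 + 96 = 176

176


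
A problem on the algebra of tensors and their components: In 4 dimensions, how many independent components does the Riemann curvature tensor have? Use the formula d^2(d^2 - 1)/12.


The Riemann tensor in d dimensions has d^2(d^2 - 1)/12 independent components.
d = 4, so d^2 = 16
d^2 - 1 = 15
d^2(d^2 - 1) = 16 * 15 = 240
Divide by 12: 240 / 12 = 20

20


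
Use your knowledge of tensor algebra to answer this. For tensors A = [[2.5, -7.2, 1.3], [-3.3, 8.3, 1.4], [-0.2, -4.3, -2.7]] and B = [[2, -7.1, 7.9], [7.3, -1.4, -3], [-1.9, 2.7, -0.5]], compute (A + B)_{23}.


Tensor addition is component-wise: (A + B)_{ij} = A_{ij} + B_{ij}.
A_{23} = 1.4
B_{23} = -3
(A + B)_{23} = 1.4 + -3 = -1.6

-1.6


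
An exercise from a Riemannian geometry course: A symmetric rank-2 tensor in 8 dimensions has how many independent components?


A symmetric rank-2 tensor in d dimensions has d(d+1)/2 independent components.
d = 8
d(d+1)/2 = 8 * 9 / 2 = 72 / 2 = 36

36


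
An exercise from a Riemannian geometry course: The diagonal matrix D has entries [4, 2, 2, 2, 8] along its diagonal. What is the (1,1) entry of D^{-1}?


For a diagonal matrix, the inverse has entries (D^{-1})_{ii} = 1/d_{ii}.
The diagonal entries are: d_{11} = 4, d_{22} = 2, d_{33} = 2, d_{44} = 2, d_{55} = 8
We need (D^{-1})_{11} = 1/d_{11} = 1/4 = 1/4

1/4


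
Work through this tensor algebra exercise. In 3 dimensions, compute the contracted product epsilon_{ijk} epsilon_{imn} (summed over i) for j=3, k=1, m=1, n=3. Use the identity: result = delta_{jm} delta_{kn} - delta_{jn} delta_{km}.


Using the identity: epsilon_{ijk} epsilon_{imn} = delta_{jm} delta_{kn} - delta_{jn} delta_{km}.
delta_{31} = 0
delta_{13} = 0
delta_{33} = 1
delta_{11} = 1
Result = 0 * 0 - 1 * 1 = 0 - 1 = -1

-1


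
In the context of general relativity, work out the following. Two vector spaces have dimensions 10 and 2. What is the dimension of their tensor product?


The dimension of a tensor product is the product of dimensions.
dim(V) = 10, dim(W) = 2
dim(V (x) W) = 10 * 2 = 20

20


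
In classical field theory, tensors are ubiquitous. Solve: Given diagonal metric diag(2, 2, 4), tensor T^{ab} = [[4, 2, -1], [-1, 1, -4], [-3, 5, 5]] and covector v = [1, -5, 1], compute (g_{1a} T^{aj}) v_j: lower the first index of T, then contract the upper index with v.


Step 1: lower the first index. For a diagonal metric, g_{ia} T^{aj} = g_{ii} T^{ij} (no sum on i).
g_{11} = 2
S_1{}^1 = 2 * T^{11} = 2 * 4 = 8
S_1{}^2 = 2 * T^{12} = 2 * 2 = 4
S_1{}^3 = 2 * T^{13} = 2 * -1 = -2
Step 2: contract S_1{}^j with v_j.
S_1{}^1 * v_1 = 8 * 1 = 8
S_1{}^2 * v_2 = 4 * -5 = -20
S_1{}^3 * v_3 = -2 * 1 = -2
Result = 8 + -20 + -2 = -14

-14


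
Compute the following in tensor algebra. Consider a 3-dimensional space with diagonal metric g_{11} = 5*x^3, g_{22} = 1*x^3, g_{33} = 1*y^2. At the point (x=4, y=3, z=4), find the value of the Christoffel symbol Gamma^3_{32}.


For a diagonal metric, Gamma^k_{ij} = (1/2) g^{kk} (dg_{ik}/dx_j + dg_{jk}/dx_i - dg_{ij}/dx_k).
The metric is diagonal, so g_{ab} = 0 for a != b.
At the given point: g_{11} = 320, g_{22} = 64, g_{33} = 9
g^{33} = 1/9
dg_{33}/dx_2 = dg_{33}/dx_2 = 6
dg_{23}/dx_3 = 0 (off-diagonal)
dg_{32}/dx_3 = 0 (off-diagonal)
Numerator = 6 + 0 - 0 = 6
Gamma^3_{32} = 6 / (2 * 9) = 1/3

1/3


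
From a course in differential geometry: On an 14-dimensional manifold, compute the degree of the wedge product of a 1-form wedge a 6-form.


The degree of a wedge product is the sum of the degrees of the individual forms.
Degrees: 1, 6
Total degree = 1 + 6 = 7

7


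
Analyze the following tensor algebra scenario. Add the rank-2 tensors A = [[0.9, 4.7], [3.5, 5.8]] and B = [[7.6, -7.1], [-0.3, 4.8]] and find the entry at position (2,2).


Tensor addition is component-wise: (A + B)_{ij} = A_{ij} + B_{ij}.
A_{22} = 5.8
B_{22} = 4.8
(A + B)_{22} = 5.8 + 4.8 = 10.6

10.6


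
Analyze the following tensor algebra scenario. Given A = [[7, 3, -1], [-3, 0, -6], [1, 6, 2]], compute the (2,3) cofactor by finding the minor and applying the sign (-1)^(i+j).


To find cofactor C_{23}, delete row 2 and column 3.
The resulting 2x2 submatrix is: [[7, 3], [1, 6]]
Minor M_{23} = 7*6 - 3*1
  = 42 - 3 = 39
Sign = (-1)^(2+3) = (-1)^5 = -1
Cofactor C_{23} = -1 * 39 = -39

-39


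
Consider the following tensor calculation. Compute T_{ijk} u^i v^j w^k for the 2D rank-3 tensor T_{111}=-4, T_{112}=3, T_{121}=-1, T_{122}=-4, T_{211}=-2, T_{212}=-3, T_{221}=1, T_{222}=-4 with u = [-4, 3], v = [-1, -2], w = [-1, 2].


S = sum over i,j,k of T_{ijk} u_i v_j w_k. Expanding all 8 terms:
T_{111}*u_1*v_1*w_1 = -4*-4*-1*-1 = 16  (running total: 16)
T_{112}*u_1*v_1*w_2 = 3*-4*-1*2 = 24  (running total: 40)
T_{121}*u_1*v_2*w_1 = -1*-4*-2*-1 = 8  (running total: 48)
T_{122}*u_1*v_2*w_2 = -4*-4*-2*2 = -64  (running total: -16)
T_{211}*u_2*v_1*w_1 = -2*3*-1*-1 = -6  (running total: -22)
T_{212}*u_2*v_1*w_2 = -3*3*-1*2 = 18  (running total: -4)
T_{221}*u_2*v_2*w_1 = 1*3*-2*-1 = 6  (running total: 2)
T_{222}*u_2*v_2*w_2 = -4*3*-2*2 = 48  (running total: 50)
S = 50

50


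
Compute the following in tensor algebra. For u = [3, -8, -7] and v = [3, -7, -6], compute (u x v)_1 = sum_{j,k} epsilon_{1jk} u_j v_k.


(u x v)_1 = sum_{j,k} epsilon_{1jk} u_j v_k. Only permutations of (1,2,3) contribute; the two non-zero terms are:
eps_{123} u_2 v_3 = 1 * -8 * -6 = 48
eps_{132} u_3 v_2 = -1 * -7 * -7 = -49
(u x v)_1 = -1

-1


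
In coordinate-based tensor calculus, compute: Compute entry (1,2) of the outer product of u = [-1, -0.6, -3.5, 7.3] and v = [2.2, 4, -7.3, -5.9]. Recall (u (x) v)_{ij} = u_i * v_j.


The outer product entry T_{ij} = u_i * v_j.
We need i=1, j=2.
u_1 = -1, v_2 = 4
T_{1,2} = -1 * 4 = -4

-4


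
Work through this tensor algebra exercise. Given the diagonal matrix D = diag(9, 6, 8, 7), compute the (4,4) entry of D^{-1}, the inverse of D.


For a diagonal matrix, the inverse has entries (D^{-1})_{ii} = 1/d_{ii}.
The diagonal entries are: d_{11} = 9, d_{22} = 6, d_{33} = 8, d_{44} = 7
We need (D^{-1})_{44} = 1/d_{44} = 1/7 = 1/7

1/7


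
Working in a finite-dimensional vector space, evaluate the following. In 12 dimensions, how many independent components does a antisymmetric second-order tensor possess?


A antisymmetric rank-2 tensor in d dimensions has d(d-1)/2 independent components.
d = 12
d(d-1)/2 = 12 * 11 / 2 = 132 / 2 = 66

66


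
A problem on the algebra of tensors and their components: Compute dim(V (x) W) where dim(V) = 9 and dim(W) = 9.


The dimension of a tensor product is the product of dimensions.
dim(V) = 9, dim(W) = 9
dim(V (x) W) = 9 * 9 = 81

81


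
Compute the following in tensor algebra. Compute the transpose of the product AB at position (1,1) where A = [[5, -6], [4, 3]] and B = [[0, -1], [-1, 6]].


(AB)^T_{ij} = (AB)_{ji} = sum_k A_{jk} B_{ki}.
For i=1, j=1 we need (AB)_{11}:
A_{11} * B_{11} = 5 * 0 = 0
A_{12} * B_{21} = -6 * -1 = 6
Sum = 0 + 6 = 6

6


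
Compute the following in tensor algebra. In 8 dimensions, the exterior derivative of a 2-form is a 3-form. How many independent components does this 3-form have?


The exterior derivative of a p-form is a (p+1)-form.
Its number of independent components is C(n, p+1).
n = 8, p+1 = 3
C(8, 3) = 56

56


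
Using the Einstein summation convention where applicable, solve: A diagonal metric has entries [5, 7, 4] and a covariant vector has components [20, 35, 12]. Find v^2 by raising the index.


To raise an index with a diagonal metric: v^i = v_i / g_{ii}.
For index 2: v_2 = 35, g_{22} = 7
v^2 = 35 / 7 = 5

5


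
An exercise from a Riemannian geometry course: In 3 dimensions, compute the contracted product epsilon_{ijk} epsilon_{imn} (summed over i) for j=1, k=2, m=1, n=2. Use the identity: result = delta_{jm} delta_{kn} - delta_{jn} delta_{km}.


Using the identity: epsilon_{ijk} epsilon_{imn} = delta_{jm} delta_{kn} - delta_{jn} delta_{km}.
delta_{11} = 1
delta_{22} = 1
delta_{12} = 0
delta_{21} = 0
Result = 1 * 1 - 0 * 0 = 1 - 0 = 1

1


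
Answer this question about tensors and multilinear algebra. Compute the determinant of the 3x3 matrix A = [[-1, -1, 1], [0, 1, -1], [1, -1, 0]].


Expanding along the first row, det(A) = a11*M_11 - a12*M_12 + a13*M_13, where M_1j is the (1,j) minor.
Minor M_11 = 1*0 - -1*-1 = -1
Minor M_12 = 0*0 - -1*1 = 1
Minor M_13 = 0*-1 - 1*1 = -1
det = -1*(-1) - -1*(1) + 1*(-1)
    = 1 - -1 + -1
    = 1

1


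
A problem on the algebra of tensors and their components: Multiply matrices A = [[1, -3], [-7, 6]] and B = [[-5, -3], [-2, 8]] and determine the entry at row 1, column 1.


(AB)_{ij} = sum_k A_{ik} B_{kj}.
For i=1, j=1:
A_{11} * B_{11} = 1 * -5 = -5
A_{12} * B_{21} = -3 * -2 = 6
Sum = -5 + 6 = 1

1


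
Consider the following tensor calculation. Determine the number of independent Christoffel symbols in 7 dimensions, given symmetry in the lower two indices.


Christoffel symbols Gamma^k_{ij} are symmetric in i,j, so there are d * d(d+1)/2 independent symbols.
d = 7
d(d+1)/2 = 7 * 8 / 2 = 28
Total = 7 * 28 = 196

196


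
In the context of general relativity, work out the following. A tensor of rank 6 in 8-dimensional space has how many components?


The number of components of a rank-r tensor in d dimensions is d^r.
Here d = 8 and r = 6.
8^6 = 262144

262144


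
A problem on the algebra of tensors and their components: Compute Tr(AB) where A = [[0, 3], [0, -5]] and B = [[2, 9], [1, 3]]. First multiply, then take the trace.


Tr(AB) = sum_i (AB)_{ii} where (AB)_{ii} = sum_k A_{ik} B_{ki}.
(AB)_{11} = 0*2 + 3*1 = 3
(AB)_{22} = 0*9 + -5*3 = -15
Tr(AB) = 3 + -15 = -12

-12


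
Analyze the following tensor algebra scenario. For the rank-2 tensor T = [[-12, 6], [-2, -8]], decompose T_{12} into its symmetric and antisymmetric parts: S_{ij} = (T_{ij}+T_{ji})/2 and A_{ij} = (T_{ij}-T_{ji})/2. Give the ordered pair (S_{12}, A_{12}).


T_{12} = 6
T_{21} = -2
S_{12} = (6 + -2)/2 = 4/2 = 2
A_{12} = (6 - -2)/2 = 8/2 = 4
Check: S + A = 2 + 4 = 6 = T_{12}.

(2, 4)


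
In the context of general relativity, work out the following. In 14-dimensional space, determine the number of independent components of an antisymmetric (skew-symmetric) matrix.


An antisymmetric rank-2 tensor satisfies A_{ij} = -A_{ji}, so diagonal entries are zero.
The independent components are the upper-triangular entries: C(n, 2) = n(n-1)/2.
n = 14
C(14, 2) = 14 * 13 / 2 = 182 / 2 = 91

91


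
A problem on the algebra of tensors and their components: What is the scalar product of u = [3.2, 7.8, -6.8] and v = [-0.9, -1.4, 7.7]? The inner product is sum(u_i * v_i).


The inner product u . v = sum of u_i * v_i.
Term-by-term: 3.2 * -0.9, 7.8 * -1.4, -6.8 * 7.7
Products: -2.88, -10.92, -52.36
Sum = -2.88 + -10.92 + -52.36 = -66.16

-66.16


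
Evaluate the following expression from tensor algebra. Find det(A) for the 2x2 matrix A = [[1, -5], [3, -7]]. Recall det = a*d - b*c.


For a 2x2 matrix [[a, b], [c, d]], det = a*d - b*c.
a = 1, b = -5, c = 3, d = -7
a*d = 1 * -7 = -7
b*c = -5 * 3 = -15
det = -7 - -15 = 8

8


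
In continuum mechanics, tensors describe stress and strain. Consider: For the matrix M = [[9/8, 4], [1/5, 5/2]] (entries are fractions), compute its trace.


The trace is the sum of diagonal entries.
Diagonal: M[1,1] = 9/8, M[2,2] = 5/2
Tr(M) = 9/8 + 5/2
Computing step by step:
After adding M[1,1]: 9/8
After adding M[2,2]: 29/8
Tr(M) = 29/8

29/8


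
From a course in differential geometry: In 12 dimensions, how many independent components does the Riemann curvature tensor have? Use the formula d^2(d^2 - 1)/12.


The Riemann tensor in d dimensions has d^2(d^2 - 1)/12 independent components.
d = 12, so d^2 = 144
d^2 - 1 = 143
d^2(d^2 - 1) = 144 * 143 = 20592
Divide by 12: 20592 / 12 = 1716

1716


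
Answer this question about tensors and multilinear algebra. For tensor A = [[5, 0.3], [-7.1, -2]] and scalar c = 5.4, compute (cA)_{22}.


Scalar multiplication: (cA)_{ij} = c * A_{ij}.
c = 5.4
A_{22} = -2
(cA)_{22} = 5.4 * -2 = -10.8

-10.8


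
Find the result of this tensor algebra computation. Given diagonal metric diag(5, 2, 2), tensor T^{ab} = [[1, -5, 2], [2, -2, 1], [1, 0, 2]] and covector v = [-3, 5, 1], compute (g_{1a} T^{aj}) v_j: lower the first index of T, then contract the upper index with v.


Step 1: lower the first index. For a diagonal metric, g_{ia} T^{aj} = g_{ii} T^{ij} (no sum on i).
g_{11} = 5
S_1{}^1 = 5 * T^{11} = 5 * 1 = 5
S_1{}^2 = 5 * T^{12} = 5 * -5 = -25
S_1{}^3 = 5 * T^{13} = 5 * 2 = 10
Step 2: contract S_1{}^j with v_j.
S_1{}^1 * v_1 = 5 * -3 = -15
S_1{}^2 * v_2 = -25 * 5 = -125
S_1{}^3 * v_3 = 10 * 1 = 10
Result = -15 + -125 + 10 = -130

-130


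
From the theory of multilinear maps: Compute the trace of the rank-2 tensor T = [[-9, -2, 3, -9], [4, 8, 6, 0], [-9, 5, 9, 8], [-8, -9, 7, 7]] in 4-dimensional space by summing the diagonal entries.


The contraction (trace) of a rank-2 tensor is the sum of its diagonal elements.
Diagonal entries: A[1,1] = -9, A[2,2] = 8, A[3,3] = 9, A[4,4] = 7
Tr(A) = -9 + 8 + 9 + 7 = 15

15


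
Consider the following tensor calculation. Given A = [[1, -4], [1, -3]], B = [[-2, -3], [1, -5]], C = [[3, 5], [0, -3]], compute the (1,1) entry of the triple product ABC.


(ABC)_{11} = sum_m (AB)_{1m} C_{m1}. First compute row 1 of AB.
(AB)_{11} = 1*-2 + -4*1 = -6
(AB)_{12} = 1*-3 + -4*-5 = 17
Now contract with column 1 of C:
(AB)_{11} * C_{11} = -6 * 3 = -18
(AB)_{12} * C_{21} = 17 * 0 = 0
(ABC)_{11} = -18 + 0 = -18

-18


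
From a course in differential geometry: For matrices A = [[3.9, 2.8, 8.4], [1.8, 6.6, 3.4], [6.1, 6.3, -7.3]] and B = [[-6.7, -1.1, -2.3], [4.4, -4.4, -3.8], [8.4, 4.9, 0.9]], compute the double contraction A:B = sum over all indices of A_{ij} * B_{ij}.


A:B = sum over all i,j of A_{ij} * B_{ij}.
Row 1: 3.9*-6.7=-26.13, 2.8*-1.1=-3.08, 8.4*-2.3=-19.32 => row sum = -48.53
Row 2: 1.8*4.4=7.92, 6.6*-4.4=-29.04, 3.4*-3.8=-12.92 => row sum = -34.04
Row 3: 6.1*8.4=51.24, 6.3*4.9=30.87, -7.3*0.9=-6.57 => row sum = 75.54
Total = -48.53 + -34.04 + 75.54 = -7.03

-7.03


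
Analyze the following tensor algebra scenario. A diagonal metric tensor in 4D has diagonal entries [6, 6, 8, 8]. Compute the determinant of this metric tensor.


For a diagonal metric, the determinant is the product of diagonal entries.
Diagonal entries: 6, 6, 8, 8
det(g) = 6 * 6 * 8 * 8 = 2304

2304


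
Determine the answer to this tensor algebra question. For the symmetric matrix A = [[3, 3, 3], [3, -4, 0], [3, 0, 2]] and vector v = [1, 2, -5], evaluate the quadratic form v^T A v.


First compute Av:
(Av)_1 = 3*1 + 3*2 + 3*-5 = -6
(Av)_2 = 3*1 + -4*2 + 0*-5 = -5
(Av)_3 = 3*1 + 0*2 + 2*-5 = -7
Av = [-6, -5, -7]
Then v^T (Av) = 1*-6 + 2*-5 + -5*-7
= -6 + -10 + 35 = 19

19


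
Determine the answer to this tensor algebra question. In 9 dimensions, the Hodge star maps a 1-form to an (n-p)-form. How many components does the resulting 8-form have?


The Hodge dual of a p-form on an n-dimensional manifold is an (n-p)-form.
n = 9, p = 1, so dual degree = 9 - 1 = 8
The number of components is C(n, n-p) = C(9, 8) = 9

9


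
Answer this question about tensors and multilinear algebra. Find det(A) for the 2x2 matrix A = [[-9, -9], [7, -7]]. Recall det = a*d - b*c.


For a 2x2 matrix [[a, b], [c, d]], det = a*d - b*c.
a = -9, b = -9, c = 7, d = -7
a*d = -9 * -7 = 63
b*c = -9 * 7 = -63
det = 63 - -63 = 126

126


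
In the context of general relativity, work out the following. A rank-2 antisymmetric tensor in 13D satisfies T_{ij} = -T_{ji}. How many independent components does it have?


An antisymmetric rank-2 tensor satisfies A_{ij} = -A_{ji}, so diagonal entries are zero.
The independent components are the upper-triangular entries: C(n, 2) = n(n-1)/2.
n = 13
C(13, 2) = 13 * 12 / 2 = 156 / 2 = 78

78


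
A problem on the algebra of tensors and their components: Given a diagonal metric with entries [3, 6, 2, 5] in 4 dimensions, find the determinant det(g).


For a diagonal metric, the determinant is the product of diagonal entries.
Diagonal entries: 3, 6, 2, 5
det(g) = 3 * 6 * 2 * 5 = 180

180


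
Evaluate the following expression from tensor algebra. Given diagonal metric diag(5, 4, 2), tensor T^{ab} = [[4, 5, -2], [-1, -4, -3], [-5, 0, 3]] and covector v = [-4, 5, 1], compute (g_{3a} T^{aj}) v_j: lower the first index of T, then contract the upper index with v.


Step 1: lower the first index. For a diagonal metric, g_{ia} T^{aj} = g_{ii} T^{ij} (no sum on i).
g_{33} = 2
S_3{}^1 = 2 * T^{31} = 2 * -5 = -10
S_3{}^2 = 2 * T^{32} = 2 * 0 = 0
S_3{}^3 = 2 * T^{33} = 2 * 3 = 6
Step 2: contract S_3{}^j with v_j.
S_3{}^1 * v_1 = -10 * -4 = 40
S_3{}^2 * v_2 = 0 * 5 = 0
S_3{}^3 * v_3 = 6 * 1 = 6
Result = 40 + 0 + 6 = 46

46


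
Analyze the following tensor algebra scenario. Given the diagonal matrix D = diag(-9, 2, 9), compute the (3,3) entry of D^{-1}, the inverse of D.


For a diagonal matrix, the inverse has entries (D^{-1})_{ii} = 1/d_{ii}.
The diagonal entries are: d_{11} = -9, d_{22} = 2, d_{33} = 9
We need (D^{-1})_{33} = 1/d_{33} = 1/9 = 1/9

1/9


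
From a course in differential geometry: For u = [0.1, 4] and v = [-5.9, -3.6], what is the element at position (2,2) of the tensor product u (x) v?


The outer product entry T_{ij} = u_i * v_j.
We need i=2, j=2.
u_2 = 4, v_2 = -3.6
T_{2,2} = 4 * -3.6 = -14.4

-14.4


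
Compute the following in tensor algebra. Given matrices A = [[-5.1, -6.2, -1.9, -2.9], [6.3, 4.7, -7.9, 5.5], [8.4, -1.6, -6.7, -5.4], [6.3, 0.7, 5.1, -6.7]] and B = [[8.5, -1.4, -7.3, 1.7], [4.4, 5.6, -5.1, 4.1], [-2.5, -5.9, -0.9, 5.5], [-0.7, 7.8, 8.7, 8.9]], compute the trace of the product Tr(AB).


Tr(AB) = sum_i (AB)_{ii} where (AB)_{ii} = sum_k A_{ik} B_{ki}.
(AB)_{11} = -5.1*8.5 + -6.2*4.4 + -1.9*-2.5 + -2.9*-0.7 = -63.85
(AB)_{22} = 6.3*-1.4 + 4.7*5.6 + -7.9*-5.9 + 5.5*7.8 = 107.01
(AB)_{33} = 8.4*-7.3 + -1.6*-5.1 + -6.7*-0.9 + -5.4*8.7 = -94.11
(AB)_{44} = 6.3*1.7 + 0.7*4.1 + 5.1*5.5 + -6.7*8.9 = -18
Tr(AB) = -63.85 + 107.01 + -94.11 + -18 = -68.95

-68.95


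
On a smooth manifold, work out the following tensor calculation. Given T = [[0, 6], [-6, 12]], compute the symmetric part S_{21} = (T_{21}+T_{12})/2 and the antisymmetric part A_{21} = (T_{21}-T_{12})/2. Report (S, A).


T_{21} = -6
T_{12} = 6
S_{21} = (-6 + 6)/2 = 0/2 = 0
A_{21} = (-6 - 6)/2 = -12/2 = -6
Check: S + A = 0 + -6 = -6 = T_{21}.

(0, -6)


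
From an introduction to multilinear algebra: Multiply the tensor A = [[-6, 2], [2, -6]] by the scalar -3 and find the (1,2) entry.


Scalar multiplication: (cA)_{ij} = c * A_{ij}.
c = -3
A_{12} = 2
(cA)_{12} = -3 * 2 = -6

-6


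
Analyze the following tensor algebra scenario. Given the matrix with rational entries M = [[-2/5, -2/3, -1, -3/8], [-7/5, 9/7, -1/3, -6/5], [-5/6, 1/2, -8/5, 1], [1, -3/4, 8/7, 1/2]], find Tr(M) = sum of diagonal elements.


The trace is the sum of diagonal entries.
Diagonal: M[1,1] = -2/5, M[2,2] = 9/7, M[3,3] = -8/5, M[4,4] = 1/2
Tr(M) = -2/5 + 9/7 + -8/5 + 1/2
Computing step by step:
After adding M[1,1]: -2/5
After adding M[2,2]: 31/35
After adding M[3,3]: -5/7
After adding M[4,4]: -3/14
Tr(M) = -3/14

-3/14


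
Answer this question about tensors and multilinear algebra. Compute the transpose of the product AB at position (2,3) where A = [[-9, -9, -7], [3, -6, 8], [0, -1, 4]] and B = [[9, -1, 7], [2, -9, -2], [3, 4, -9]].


(AB)^T_{ij} = (AB)_{ji} = sum_k A_{jk} B_{ki}.
For i=2, j=3 we need (AB)_{32}:
A_{31} * B_{12} = 0 * -1 = 0
A_{32} * B_{22} = -1 * -9 = 9
A_{33} * B_{32} = 4 * 4 = 16
Sum = 0 + 9 + 16 = 25

25


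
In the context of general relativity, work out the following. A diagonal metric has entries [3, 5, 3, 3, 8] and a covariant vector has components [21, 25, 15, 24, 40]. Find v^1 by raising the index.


To raise an index with a diagonal metric: v^i = v_i / g_{ii}.
For index 1: v_1 = 21, g_{11} = 3
v^1 = 21 / 3 = 7

7


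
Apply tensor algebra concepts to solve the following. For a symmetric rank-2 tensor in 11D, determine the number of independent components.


A symmetric rank-2 tensor in d dimensions has d(d+1)/2 independent components.
d = 11
d(d+1)/2 = 11 * 12 / 2 = 132 / 2 = 66

66


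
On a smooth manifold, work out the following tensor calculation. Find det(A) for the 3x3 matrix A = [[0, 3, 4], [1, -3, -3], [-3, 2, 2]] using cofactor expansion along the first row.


Expanding along the first row, det(A) = a11*M_11 - a12*M_12 + a13*M_13, where M_1j is the (1,j) minor.
Minor M_11 = -3*2 - -3*2 = 0
Minor M_12 = 1*2 - -3*-3 = -7
Minor M_13 = 1*2 - -3*-3 = -7
det = 0*(0) - 3*(-7) + 4*(-7)
    = 0 - -21 + -28
    = -7

-7


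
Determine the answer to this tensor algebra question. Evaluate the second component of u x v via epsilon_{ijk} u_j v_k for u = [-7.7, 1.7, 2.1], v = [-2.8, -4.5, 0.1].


(u x v)_2 = sum_{j,k} epsilon_{2jk} u_j v_k. Only permutations of (1,2,3) contribute; the two non-zero terms are:
eps_{213} u_1 v_3 = -1 * -7.7 * 0.1 = 0.77
eps_{231} u_3 v_1 = 1 * 2.1 * -2.8 = -5.88
(u x v)_2 = -5.11

-5.11
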